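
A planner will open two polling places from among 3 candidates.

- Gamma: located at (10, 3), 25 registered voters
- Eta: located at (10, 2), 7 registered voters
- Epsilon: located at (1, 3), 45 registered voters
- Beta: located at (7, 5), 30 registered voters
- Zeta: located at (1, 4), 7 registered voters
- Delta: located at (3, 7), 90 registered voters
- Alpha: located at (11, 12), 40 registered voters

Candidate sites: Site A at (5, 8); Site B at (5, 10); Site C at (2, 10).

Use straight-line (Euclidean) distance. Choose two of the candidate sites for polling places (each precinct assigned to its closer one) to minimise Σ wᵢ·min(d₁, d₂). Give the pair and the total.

{Site A, Site B}, total 1121.6

Evaluate every pair (each demand assigned to the nearer of the two):
  {Site A, Site B}: total = 1121.6
  {Site A, Site C}: total = 1157.0
  {Site B, Site C}: total = 1341.0
Best pair: {Site A, Site B} with total 1121.6.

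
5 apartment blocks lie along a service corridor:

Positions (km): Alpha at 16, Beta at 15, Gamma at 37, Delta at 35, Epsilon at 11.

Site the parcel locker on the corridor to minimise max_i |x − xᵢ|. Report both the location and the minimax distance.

The 1-center on a line is the midpoint of the two extreme points: leftmost at 11, rightmost at 37.
Optimal location = (11 + 37)/2 = 24; maximum distance = (37 − 11)/2 = 13.

location 24, max distance 13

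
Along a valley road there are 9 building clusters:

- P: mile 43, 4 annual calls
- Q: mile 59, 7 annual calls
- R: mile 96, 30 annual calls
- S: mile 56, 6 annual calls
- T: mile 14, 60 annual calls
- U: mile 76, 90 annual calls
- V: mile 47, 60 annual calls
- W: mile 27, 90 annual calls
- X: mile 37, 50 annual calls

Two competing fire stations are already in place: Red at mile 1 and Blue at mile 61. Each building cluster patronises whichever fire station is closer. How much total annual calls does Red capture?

The indifferent point is the midpoint (1+61)/2 = 31; building clusters left of it (closer to Red at 1) go to Red, those right go to Blue.
  T at 14 (w=60) → Red
  W at 27 (w=90) → Red
  X at 37 (w=50) → Blue
  P at 43 (w=4) → Blue
  V at 47 (w=60) → Blue
  S at 56 (w=6) → Blue
  Q at 59 (w=7) → Blue
  U at 76 (w=90) → Blue
  R at 96 (w=30) → Blue
Red captures 150; Blue captures 247.

150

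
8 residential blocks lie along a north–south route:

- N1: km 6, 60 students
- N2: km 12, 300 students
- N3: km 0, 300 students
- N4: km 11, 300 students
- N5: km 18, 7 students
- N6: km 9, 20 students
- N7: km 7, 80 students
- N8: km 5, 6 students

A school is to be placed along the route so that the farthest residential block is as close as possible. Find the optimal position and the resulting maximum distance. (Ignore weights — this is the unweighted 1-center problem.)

The 1-center on a line is the midpoint of the two extreme points: leftmost at 0, rightmost at 18.
Optimal location = (0 + 18)/2 = 9; maximum distance = (18 − 0)/2 = 9.

location 9, max distance 9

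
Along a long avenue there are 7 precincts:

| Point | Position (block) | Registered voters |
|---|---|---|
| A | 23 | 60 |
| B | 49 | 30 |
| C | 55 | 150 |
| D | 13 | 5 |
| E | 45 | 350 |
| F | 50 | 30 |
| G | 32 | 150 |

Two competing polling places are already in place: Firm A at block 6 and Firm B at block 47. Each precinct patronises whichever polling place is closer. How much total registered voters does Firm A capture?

The indifferent point is the midpoint (6+47)/2 = 26.5; precincts left of it (closer to Firm A at 6) go to Firm A, those right go to Firm B.
  D at 13 (w=5) → Firm A
  A at 23 (w=60) → Firm A
  G at 32 (w=150) → Firm B
  E at 45 (w=350) → Firm B
  B at 49 (w=30) → Firm B
  F at 50 (w=30) → Firm B
  C at 55 (w=150) → Firm B
Firm A captures 65; Firm B captures 710.

65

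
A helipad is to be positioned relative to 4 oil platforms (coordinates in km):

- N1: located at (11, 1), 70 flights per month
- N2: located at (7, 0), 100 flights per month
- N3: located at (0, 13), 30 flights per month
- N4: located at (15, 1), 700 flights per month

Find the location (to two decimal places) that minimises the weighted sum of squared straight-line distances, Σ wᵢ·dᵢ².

The minimiser of Σwᵢ‖p−pᵢ‖² is the weighted centroid p* = (Σwᵢpᵢ)/(Σwᵢ).
Σwᵢ = 900.
Σwᵢxᵢ = 70·11 + 100·7 + 30·0 + 700·15 = 11970.
Σwᵢyᵢ = 70·1 + 100·0 + 30·13 + 700·1 = 1160.
x* = 11970/900 = 13.30, y* = 1160/900 = 1.29.

(13.30, 1.29)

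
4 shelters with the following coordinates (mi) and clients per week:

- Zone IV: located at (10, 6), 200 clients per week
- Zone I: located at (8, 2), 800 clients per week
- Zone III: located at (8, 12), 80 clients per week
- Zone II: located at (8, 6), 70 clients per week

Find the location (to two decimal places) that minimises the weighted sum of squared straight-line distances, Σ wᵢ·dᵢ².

The minimiser of Σwᵢ‖p−pᵢ‖² is the weighted centroid p* = (Σwᵢpᵢ)/(Σwᵢ).
Σwᵢ = 1150.
Σwᵢxᵢ = 200·10 + 800·8 + 80·8 + 70·8 = 9600.
Σwᵢyᵢ = 200·6 + 800·2 + 80·12 + 70·6 = 4180.
x* = 9600/1150 = 8.35, y* = 4180/1150 = 3.63.

(8.35, 3.63)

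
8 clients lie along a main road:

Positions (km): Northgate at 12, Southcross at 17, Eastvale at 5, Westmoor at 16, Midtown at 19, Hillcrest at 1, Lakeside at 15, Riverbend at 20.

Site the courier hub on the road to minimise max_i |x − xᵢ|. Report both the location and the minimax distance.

location 10.5, max distance 9.5

The 1-center on a line is the midpoint of the two extreme points: leftmost at 1, rightmost at 20.
Optimal location = (1 + 20)/2 = 10.5; maximum distance = (20 − 1)/2 = 9.5.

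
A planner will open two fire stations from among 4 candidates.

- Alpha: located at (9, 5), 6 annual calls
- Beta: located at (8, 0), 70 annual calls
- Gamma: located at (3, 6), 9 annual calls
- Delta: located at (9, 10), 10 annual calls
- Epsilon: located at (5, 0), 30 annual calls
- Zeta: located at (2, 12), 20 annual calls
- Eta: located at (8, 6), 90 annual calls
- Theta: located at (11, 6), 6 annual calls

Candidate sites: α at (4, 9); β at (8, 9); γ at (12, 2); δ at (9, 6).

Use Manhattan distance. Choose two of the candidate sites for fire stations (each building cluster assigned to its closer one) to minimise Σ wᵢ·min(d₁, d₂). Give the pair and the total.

Evaluate every pair (each demand assigned to the nearer of the two):
  {α, δ}: total = 1074
  {β, δ}: total = 1152
  {γ, δ}: total = 1152
  {β, γ}: total = 1292
  {α, β}: total = 1422
  {α, γ}: total = 1582
Best pair: {α, δ} with total 1074.

{α, δ}, total 1074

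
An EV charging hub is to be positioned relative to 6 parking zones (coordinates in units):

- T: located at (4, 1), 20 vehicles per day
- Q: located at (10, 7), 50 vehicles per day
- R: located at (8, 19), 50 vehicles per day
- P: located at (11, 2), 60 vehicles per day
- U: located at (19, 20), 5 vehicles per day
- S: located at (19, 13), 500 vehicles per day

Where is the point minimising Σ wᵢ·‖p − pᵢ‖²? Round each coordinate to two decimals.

(16.40, 11.74)

The minimiser of Σwᵢ‖p−pᵢ‖² is the weighted centroid p* = (Σwᵢpᵢ)/(Σwᵢ).
Σwᵢ = 685.
Σwᵢxᵢ = 20·4 + 50·10 + 50·8 + 60·11 + 5·19 + 500·19 = 11235.
Σwᵢyᵢ = 20·1 + 50·7 + 50·19 + 60·2 + 5·20 + 500·13 = 8040.
x* = 11235/685 = 16.40, y* = 8040/685 = 11.74.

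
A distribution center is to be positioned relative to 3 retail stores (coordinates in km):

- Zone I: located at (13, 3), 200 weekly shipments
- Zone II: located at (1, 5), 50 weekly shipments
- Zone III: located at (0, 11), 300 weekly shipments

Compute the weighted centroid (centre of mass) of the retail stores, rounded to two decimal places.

(4.82, 7.55)

The minimiser of Σwᵢ‖p−pᵢ‖² is the weighted centroid p* = (Σwᵢpᵢ)/(Σwᵢ).
Σwᵢ = 550.
Σwᵢxᵢ = 200·13 + 50·1 + 300·0 = 2650.
Σwᵢyᵢ = 200·3 + 50·5 + 300·11 = 4150.
x* = 2650/550 = 4.82, y* = 4150/550 = 7.55.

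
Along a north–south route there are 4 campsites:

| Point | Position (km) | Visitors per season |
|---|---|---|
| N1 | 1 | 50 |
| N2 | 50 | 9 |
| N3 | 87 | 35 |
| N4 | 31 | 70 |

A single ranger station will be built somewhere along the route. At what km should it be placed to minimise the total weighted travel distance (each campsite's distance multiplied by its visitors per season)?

For a sum of weighted absolute distances on a line, the optimum is the weighted median (not the mean). Total weight W = 164; half-weight = 82.
Sort by position and accumulate weight:
  km 1 (N1, w=50) → cum 50
  km 31 (N4, w=70) → cum 120  ≥ 82 → median here
  km 50 (N2, w=9) → cum 129
  km 87 (N3, w=35) → cum 164
Optimal location: km 31.

x = 31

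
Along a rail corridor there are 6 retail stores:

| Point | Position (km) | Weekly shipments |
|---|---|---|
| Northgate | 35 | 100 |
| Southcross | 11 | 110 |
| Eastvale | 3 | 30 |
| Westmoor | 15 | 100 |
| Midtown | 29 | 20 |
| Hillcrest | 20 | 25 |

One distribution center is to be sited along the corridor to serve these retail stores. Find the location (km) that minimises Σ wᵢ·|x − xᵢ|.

For a sum of weighted absolute distances on a line, the optimum is the weighted median (not the mean). Total weight W = 385; half-weight = 192.5.
Sort by position and accumulate weight:
  km 3 (Eastvale, w=30) → cum 30
  km 11 (Southcross, w=110) → cum 140
  km 15 (Westmoor, w=100) → cum 240  ≥ 192.5 → median here
  km 20 (Hillcrest, w=25) → cum 265
  km 29 (Midtown, w=20) → cum 285
  km 35 (Northgate, w=100) → cum 385
Optimal location: km 15.

x = 15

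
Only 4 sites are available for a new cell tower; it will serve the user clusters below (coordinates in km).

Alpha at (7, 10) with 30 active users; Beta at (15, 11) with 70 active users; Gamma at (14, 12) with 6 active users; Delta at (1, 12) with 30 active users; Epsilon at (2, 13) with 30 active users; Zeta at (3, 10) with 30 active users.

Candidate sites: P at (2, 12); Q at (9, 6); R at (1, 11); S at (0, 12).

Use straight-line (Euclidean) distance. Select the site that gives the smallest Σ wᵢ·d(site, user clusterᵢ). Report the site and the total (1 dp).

P, total 1273.3 km

Total weighted distance at each candidate:
  P (2, 12): total = 1273.3
  Q (9, 6): total = 1541.1
  R (1, 11): total = 1404.9
  S (0, 12): total = 1560.0
Minimum is at P with total 1273.3 km.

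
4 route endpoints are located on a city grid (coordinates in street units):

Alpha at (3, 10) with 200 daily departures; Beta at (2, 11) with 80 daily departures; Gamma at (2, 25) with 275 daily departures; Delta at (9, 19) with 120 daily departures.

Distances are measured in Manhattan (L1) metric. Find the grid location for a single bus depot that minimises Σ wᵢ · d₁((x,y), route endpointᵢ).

(2, 19)

Manhattan distance separates: Σwᵢ(|x−xᵢ|+|y−yᵢ|) = Σwᵢ|x−xᵢ| + Σwᵢ|y−yᵢ|, so x and y are optimised independently as 1-D weighted medians.
Total weight W = 675; half = 337.5.
x-coordinate, sorted with cumulative weight:
  x=2 (Beta, w=80) cum 80
  x=2 (Gamma, w=275) cum 355  ← median
  x=3 (Alpha, w=200) cum 555
  x=9 (Delta, w=120) cum 675
⇒ x* = 2
y-coordinate, sorted with cumulative weight:
  y=10 (Alpha, w=200) cum 200
  y=11 (Beta, w=80) cum 280
  y=19 (Delta, w=120) cum 400  ← median
  y=25 (Gamma, w=275) cum 675
⇒ y* = 19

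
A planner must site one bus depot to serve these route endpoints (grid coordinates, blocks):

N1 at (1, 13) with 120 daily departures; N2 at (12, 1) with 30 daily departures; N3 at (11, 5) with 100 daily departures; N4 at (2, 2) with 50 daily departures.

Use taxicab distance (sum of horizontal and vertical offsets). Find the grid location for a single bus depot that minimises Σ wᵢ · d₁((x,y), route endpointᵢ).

Manhattan distance separates: Σwᵢ(|x−xᵢ|+|y−yᵢ|) = Σwᵢ|x−xᵢ| + Σwᵢ|y−yᵢ|, so x and y are optimised independently as 1-D weighted medians.
Total weight W = 300; half = 150.
x-coordinate, sorted with cumulative weight:
  x=1 (N1, w=120) cum 120
  x=2 (N4, w=50) cum 170  ← median
  x=11 (N3, w=100) cum 270
  x=12 (N2, w=30) cum 300
⇒ x* = 2
y-coordinate, sorted with cumulative weight:
  y=1 (N2, w=30) cum 30
  y=2 (N4, w=50) cum 80
  y=5 (N3, w=100) cum 180  ← median
  y=13 (N1, w=120) cum 300
⇒ y* = 5

(2, 5)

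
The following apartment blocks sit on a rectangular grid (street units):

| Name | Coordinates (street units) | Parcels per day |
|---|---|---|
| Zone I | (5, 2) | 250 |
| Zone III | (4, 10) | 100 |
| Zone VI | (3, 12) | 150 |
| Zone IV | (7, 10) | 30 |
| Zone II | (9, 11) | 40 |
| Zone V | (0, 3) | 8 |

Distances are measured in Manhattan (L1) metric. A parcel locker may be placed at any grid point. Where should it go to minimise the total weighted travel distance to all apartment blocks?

Manhattan distance separates: Σwᵢ(|x−xᵢ|+|y−yᵢ|) = Σwᵢ|x−xᵢ| + Σwᵢ|y−yᵢ|, so x and y are optimised independently as 1-D weighted medians.
Total weight W = 578; half = 289.
x-coordinate, sorted with cumulative weight:
  x=0 (Zone V, w=8) cum 8
  x=3 (Zone VI, w=150) cum 158
  x=4 (Zone III, w=100) cum 258
  x=5 (Zone I, w=250) cum 508  ← median
  x=7 (Zone IV, w=30) cum 538
  x=9 (Zone II, w=40) cum 578
⇒ x* = 5
y-coordinate, sorted with cumulative weight:
  y=2 (Zone I, w=250) cum 250
  y=3 (Zone V, w=8) cum 258
  y=10 (Zone III, w=100) cum 358  ← median
  y=10 (Zone IV, w=30) cum 388
  y=11 (Zone II, w=40) cum 428
  y=12 (Zone VI, w=150) cum 578
⇒ y* = 10

(5, 10)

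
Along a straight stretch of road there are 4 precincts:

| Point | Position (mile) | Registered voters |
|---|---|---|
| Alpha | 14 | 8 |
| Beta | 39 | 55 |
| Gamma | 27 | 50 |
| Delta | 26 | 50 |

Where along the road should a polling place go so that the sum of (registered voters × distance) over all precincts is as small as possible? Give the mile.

x = 27

For a sum of weighted absolute distances on a line, the optimum is the weighted median (not the mean). Total weight W = 163; half-weight = 81.5.
Sort by position and accumulate weight:
  mile 14 (Alpha, w=8) → cum 8
  mile 26 (Delta, w=50) → cum 58
  mile 27 (Gamma, w=50) → cum 108  ≥ 81.5 → median here
  mile 39 (Beta, w=55) → cum 163
Optimal location: mile 27.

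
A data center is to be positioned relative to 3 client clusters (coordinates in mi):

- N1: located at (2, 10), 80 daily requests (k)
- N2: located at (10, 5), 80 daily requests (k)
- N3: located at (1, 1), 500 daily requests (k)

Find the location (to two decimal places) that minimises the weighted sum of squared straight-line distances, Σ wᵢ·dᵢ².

(2.21, 2.58)

The minimiser of Σwᵢ‖p−pᵢ‖² is the weighted centroid p* = (Σwᵢpᵢ)/(Σwᵢ).
Σwᵢ = 660.
Σwᵢxᵢ = 80·2 + 80·10 + 500·1 = 1460.
Σwᵢyᵢ = 80·10 + 80·5 + 500·1 = 1700.
x* = 1460/660 = 2.21, y* = 1700/660 = 2.58.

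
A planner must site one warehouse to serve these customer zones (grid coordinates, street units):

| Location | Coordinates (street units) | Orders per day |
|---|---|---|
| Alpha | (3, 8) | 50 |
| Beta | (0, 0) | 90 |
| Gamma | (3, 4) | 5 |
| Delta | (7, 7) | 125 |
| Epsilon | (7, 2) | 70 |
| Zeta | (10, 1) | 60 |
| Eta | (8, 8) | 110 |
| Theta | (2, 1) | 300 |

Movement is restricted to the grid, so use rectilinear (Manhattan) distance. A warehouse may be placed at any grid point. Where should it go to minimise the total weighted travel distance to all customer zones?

(3, 1)

Manhattan distance separates: Σwᵢ(|x−xᵢ|+|y−yᵢ|) = Σwᵢ|x−xᵢ| + Σwᵢ|y−yᵢ|, so x and y are optimised independently as 1-D weighted medians.
Total weight W = 810; half = 405.
x-coordinate, sorted with cumulative weight:
  x=0 (Beta, w=90) cum 90
  x=2 (Theta, w=300) cum 390
  x=3 (Alpha, w=50) cum 440  ← median
  x=3 (Gamma, w=5) cum 445
  x=7 (Delta, w=125) cum 570
  x=7 (Epsilon, w=70) cum 640
  x=8 (Eta, w=110) cum 750
  x=10 (Zeta, w=60) cum 810
⇒ x* = 3
y-coordinate, sorted with cumulative weight:
  y=0 (Beta, w=90) cum 90
  y=1 (Zeta, w=60) cum 150
  y=1 (Theta, w=300) cum 450  ← median
  y=2 (Epsilon, w=70) cum 520
  y=4 (Gamma, w=5) cum 525
  y=7 (Delta, w=125) cum 650
  y=8 (Alpha, w=50) cum 700
  y=8 (Eta, w=110) cum 810
⇒ y* = 1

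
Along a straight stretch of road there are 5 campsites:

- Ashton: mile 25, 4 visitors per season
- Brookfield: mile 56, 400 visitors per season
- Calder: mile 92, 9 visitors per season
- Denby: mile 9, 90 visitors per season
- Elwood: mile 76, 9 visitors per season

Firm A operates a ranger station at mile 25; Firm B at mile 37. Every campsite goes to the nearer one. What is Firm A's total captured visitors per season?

The indifferent point is the midpoint (25+37)/2 = 31; campsites left of it (closer to Firm A at 25) go to Firm A, those right go to Firm B.
  Denby at 9 (w=90) → Firm A
  Ashton at 25 (w=4) → Firm A
  Brookfield at 56 (w=400) → Firm B
  Elwood at 76 (w=9) → Firm B
  Calder at 92 (w=9) → Firm B
Firm A captures 94; Firm B captures 418.

94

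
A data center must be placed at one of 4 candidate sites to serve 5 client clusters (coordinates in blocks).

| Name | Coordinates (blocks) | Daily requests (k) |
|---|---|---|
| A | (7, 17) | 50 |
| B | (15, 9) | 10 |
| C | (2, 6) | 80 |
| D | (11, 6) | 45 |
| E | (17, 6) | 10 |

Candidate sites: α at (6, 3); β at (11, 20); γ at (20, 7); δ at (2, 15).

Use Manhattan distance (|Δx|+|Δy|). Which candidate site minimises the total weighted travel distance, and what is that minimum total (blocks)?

Total weighted distance at each candidate:
  α (6, 3): total = 1960
  β (11, 20): total = 3170
  γ (20, 7): total = 3230
  δ (2, 15): total = 2310
Minimum is at α with total 1960 blocks.

α, total 1960 blocks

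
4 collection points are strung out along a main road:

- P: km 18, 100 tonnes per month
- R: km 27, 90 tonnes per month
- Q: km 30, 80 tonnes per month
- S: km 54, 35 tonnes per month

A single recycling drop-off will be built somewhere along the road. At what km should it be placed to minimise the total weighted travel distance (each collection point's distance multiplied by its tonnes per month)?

x = 27

For a sum of weighted absolute distances on a line, the optimum is the weighted median (not the mean). Total weight W = 305; half-weight = 152.5.
Sort by position and accumulate weight:
  km 18 (P, w=100) → cum 100
  km 27 (R, w=90) → cum 190  ≥ 152.5 → median here
  km 30 (Q, w=80) → cum 270
  km 54 (S, w=35) → cum 305
Optimal location: km 27.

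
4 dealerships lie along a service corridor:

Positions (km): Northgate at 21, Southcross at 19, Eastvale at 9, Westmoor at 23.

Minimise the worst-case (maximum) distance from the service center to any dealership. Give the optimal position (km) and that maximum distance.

location 16, max distance 7

The 1-center on a line is the midpoint of the two extreme points: leftmost at 9, rightmost at 23.
Optimal location = (9 + 23)/2 = 16; maximum distance = (23 − 9)/2 = 7.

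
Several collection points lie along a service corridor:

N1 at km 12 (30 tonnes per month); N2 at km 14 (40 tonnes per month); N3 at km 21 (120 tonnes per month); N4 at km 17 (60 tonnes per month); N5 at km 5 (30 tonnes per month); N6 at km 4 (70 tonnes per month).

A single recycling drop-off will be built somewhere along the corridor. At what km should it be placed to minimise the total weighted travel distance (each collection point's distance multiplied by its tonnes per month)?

x = 17

For a sum of weighted absolute distances on a line, the optimum is the weighted median (not the mean). Total weight W = 350; half-weight = 175.
Sort by position and accumulate weight:
  km 4 (N6, w=70) → cum 70
  km 5 (N5, w=30) → cum 100
  km 12 (N1, w=30) → cum 130
  km 14 (N2, w=40) → cum 170
  km 17 (N4, w=60) → cum 230  ≥ 175 → median here
  km 21 (N3, w=120) → cum 350
Optimal location: km 17.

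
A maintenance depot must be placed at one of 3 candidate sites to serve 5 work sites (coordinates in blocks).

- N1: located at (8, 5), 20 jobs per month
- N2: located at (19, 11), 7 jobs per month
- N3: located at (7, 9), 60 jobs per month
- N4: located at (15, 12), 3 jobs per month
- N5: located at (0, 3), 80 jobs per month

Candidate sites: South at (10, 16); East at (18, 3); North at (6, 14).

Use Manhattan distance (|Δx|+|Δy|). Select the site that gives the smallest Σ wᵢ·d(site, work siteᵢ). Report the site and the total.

North, total 2085 blocks

Total weighted distance at each candidate:
  South (10, 16): total = 2825
  East (18, 3): total = 2799
  North (6, 14): total = 2085
Minimum is at North with total 2085 blocks.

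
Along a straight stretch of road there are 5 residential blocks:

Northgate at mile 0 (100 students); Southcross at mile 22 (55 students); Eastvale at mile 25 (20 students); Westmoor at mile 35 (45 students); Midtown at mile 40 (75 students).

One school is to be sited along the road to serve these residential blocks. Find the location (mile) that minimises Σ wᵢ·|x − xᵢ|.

x = 22

For a sum of weighted absolute distances on a line, the optimum is the weighted median (not the mean). Total weight W = 295; half-weight = 147.5.
Sort by position and accumulate weight:
  mile 0 (Northgate, w=100) → cum 100
  mile 22 (Southcross, w=55) → cum 155  ≥ 147.5 → median here
  mile 25 (Eastvale, w=20) → cum 175
  mile 35 (Westmoor, w=45) → cum 220
  mile 40 (Midtown, w=75) → cum 295
Optimal location: mile 22.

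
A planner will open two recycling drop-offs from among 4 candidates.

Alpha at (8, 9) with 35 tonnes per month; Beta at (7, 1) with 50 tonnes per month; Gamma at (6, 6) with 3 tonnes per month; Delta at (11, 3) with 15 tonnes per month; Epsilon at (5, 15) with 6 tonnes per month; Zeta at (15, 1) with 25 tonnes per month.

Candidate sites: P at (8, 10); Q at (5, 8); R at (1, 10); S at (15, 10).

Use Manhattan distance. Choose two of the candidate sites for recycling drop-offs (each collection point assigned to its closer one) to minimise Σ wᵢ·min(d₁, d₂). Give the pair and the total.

{P, S}, total 976

Evaluate every pair (each demand assigned to the nearer of the two):
  {P, S}: total = 976
  {Q, S}: total = 1031
  {P, Q}: total = 1086
  {P, R}: total = 1151
  {Q, R}: total = 1231
  {R, S}: total = 1501
Best pair: {P, S} with total 976.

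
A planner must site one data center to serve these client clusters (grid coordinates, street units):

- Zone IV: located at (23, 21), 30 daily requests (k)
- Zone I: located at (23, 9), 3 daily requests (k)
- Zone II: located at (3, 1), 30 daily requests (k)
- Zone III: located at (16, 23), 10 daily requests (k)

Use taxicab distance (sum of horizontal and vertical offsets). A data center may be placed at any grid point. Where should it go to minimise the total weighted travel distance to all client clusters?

Manhattan distance separates: Σwᵢ(|x−xᵢ|+|y−yᵢ|) = Σwᵢ|x−xᵢ| + Σwᵢ|y−yᵢ|, so x and y are optimised independently as 1-D weighted medians.
Total weight W = 73; half = 36.5.
x-coordinate, sorted with cumulative weight:
  x=3 (Zone II, w=30) cum 30
  x=16 (Zone III, w=10) cum 40  ← median
  x=23 (Zone IV, w=30) cum 70
  x=23 (Zone I, w=3) cum 73
⇒ x* = 16
y-coordinate, sorted with cumulative weight:
  y=1 (Zone II, w=30) cum 30
  y=9 (Zone I, w=3) cum 33
  y=21 (Zone IV, w=30) cum 63  ← median
  y=23 (Zone III, w=10) cum 73
⇒ y* = 21

(16, 21)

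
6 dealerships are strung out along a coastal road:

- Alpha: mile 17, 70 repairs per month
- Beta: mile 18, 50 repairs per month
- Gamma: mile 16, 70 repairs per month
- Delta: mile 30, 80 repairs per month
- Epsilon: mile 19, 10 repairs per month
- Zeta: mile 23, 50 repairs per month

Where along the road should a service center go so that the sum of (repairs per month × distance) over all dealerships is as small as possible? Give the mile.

x = 18

For a sum of weighted absolute distances on a line, the optimum is the weighted median (not the mean). Total weight W = 330; half-weight = 165.
Sort by position and accumulate weight:
  mile 16 (Gamma, w=70) → cum 70
  mile 17 (Alpha, w=70) → cum 140
  mile 18 (Beta, w=50) → cum 190  ≥ 165 → median here
  mile 19 (Epsilon, w=10) → cum 200
  mile 23 (Zeta, w=50) → cum 250
  mile 30 (Delta, w=80) → cum 330
Optimal location: mile 18.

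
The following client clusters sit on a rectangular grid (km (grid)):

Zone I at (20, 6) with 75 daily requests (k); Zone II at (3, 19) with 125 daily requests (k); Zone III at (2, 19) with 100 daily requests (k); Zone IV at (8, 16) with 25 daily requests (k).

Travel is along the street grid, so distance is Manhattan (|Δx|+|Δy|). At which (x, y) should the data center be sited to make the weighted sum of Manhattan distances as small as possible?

Manhattan distance separates: Σwᵢ(|x−xᵢ|+|y−yᵢ|) = Σwᵢ|x−xᵢ| + Σwᵢ|y−yᵢ|, so x and y are optimised independently as 1-D weighted medians.
Total weight W = 325; half = 162.5.
x-coordinate, sorted with cumulative weight:
  x=2 (Zone III, w=100) cum 100
  x=3 (Zone II, w=125) cum 225  ← median
  x=8 (Zone IV, w=25) cum 250
  x=20 (Zone I, w=75) cum 325
⇒ x* = 3
y-coordinate, sorted with cumulative weight:
  y=6 (Zone I, w=75) cum 75
  y=16 (Zone IV, w=25) cum 100
  y=19 (Zone II, w=125) cum 225  ← median
  y=19 (Zone III, w=100) cum 325
⇒ y* = 19

(3, 19)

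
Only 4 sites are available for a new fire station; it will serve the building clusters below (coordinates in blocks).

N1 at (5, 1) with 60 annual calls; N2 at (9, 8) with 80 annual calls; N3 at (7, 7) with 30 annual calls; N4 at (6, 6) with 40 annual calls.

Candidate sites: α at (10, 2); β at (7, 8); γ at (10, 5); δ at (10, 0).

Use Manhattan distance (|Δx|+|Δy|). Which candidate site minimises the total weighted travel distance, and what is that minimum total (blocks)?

β, total 850 blocks

Total weighted distance at each candidate:
  α (10, 2): total = 1480
  β (7, 8): total = 850
  γ (10, 5): total = 1210
  δ (10, 0): total = 1780
Minimum is at β with total 850 blocks.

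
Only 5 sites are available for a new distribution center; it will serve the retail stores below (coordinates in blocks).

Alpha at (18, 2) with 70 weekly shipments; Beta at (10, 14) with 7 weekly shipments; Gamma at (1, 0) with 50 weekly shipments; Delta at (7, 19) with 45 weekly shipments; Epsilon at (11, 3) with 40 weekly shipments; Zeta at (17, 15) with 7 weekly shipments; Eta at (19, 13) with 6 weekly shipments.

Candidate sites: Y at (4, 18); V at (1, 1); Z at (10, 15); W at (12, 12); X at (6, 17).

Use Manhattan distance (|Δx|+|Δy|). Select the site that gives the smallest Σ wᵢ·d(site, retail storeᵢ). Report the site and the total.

Total weighted distance at each candidate:
  Y (4, 18): total = 4512
  V (1, 1): total = 3414
  Z (10, 15): total = 3627
  W (12, 12): total = 3342
  X (6, 17): total = 4127
Minimum is at W with total 3342 blocks.

W, total 3342 blocks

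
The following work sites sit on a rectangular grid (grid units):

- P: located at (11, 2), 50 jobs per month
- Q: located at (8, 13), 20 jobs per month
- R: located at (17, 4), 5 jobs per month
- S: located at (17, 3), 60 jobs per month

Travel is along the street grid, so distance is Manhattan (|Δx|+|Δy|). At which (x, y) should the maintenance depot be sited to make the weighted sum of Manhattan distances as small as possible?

Manhattan distance separates: Σwᵢ(|x−xᵢ|+|y−yᵢ|) = Σwᵢ|x−xᵢ| + Σwᵢ|y−yᵢ|, so x and y are optimised independently as 1-D weighted medians.
Total weight W = 135; half = 67.5.
x-coordinate, sorted with cumulative weight:
  x=8 (Q, w=20) cum 20
  x=11 (P, w=50) cum 70  ← median
  x=17 (R, w=5) cum 75
  x=17 (S, w=60) cum 135
⇒ x* = 11
y-coordinate, sorted with cumulative weight:
  y=2 (P, w=50) cum 50
  y=3 (S, w=60) cum 110  ← median
  y=4 (R, w=5) cum 115
  y=13 (Q, w=20) cum 135
⇒ y* = 3

(11, 3)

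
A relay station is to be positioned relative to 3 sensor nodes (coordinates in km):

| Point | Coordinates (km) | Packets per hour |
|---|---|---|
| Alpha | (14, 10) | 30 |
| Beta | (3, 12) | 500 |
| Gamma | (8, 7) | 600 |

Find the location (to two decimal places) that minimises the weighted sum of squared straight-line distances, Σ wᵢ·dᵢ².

The minimiser of Σwᵢ‖p−pᵢ‖² is the weighted centroid p* = (Σwᵢpᵢ)/(Σwᵢ).
Σwᵢ = 1130.
Σwᵢxᵢ = 30·14 + 500·3 + 600·8 = 6720.
Σwᵢyᵢ = 30·10 + 500·12 + 600·7 = 10500.
x* = 6720/1130 = 5.95, y* = 10500/1130 = 9.29.

(5.95, 9.29)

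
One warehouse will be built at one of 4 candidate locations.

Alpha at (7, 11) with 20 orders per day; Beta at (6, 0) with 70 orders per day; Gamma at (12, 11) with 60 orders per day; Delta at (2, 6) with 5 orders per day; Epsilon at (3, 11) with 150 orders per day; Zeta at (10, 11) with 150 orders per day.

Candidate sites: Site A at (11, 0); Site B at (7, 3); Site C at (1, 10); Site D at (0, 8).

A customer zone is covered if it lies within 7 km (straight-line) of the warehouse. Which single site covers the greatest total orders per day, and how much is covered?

Site C, covering 175

Coverage radius r = 7 km; a point is covered iff (Δx)²+(Δy)² ≤ 7² = 49.
  Site A (11, 0): covers {Beta} → 70
  Site B (7, 3): covers {Beta, Delta} → 75
  Site C (1, 10): covers {Alpha, Delta, Epsilon} → 175
  Site D (0, 8): covers {Delta, Epsilon} → 155
Maximum coverage at Site C: 175 orders per day.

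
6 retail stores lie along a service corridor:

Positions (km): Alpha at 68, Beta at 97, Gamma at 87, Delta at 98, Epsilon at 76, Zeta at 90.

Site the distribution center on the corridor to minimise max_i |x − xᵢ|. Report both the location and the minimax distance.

The 1-center on a line is the midpoint of the two extreme points: leftmost at 68, rightmost at 98.
Optimal location = (68 + 98)/2 = 83; maximum distance = (98 − 68)/2 = 15.

location 83, max distance 15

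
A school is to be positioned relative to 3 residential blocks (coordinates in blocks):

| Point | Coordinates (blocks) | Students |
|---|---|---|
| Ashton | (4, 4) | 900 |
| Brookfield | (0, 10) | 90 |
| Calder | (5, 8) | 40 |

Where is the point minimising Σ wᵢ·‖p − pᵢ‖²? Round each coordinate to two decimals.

(3.69, 4.68)

The minimiser of Σwᵢ‖p−pᵢ‖² is the weighted centroid p* = (Σwᵢpᵢ)/(Σwᵢ).
Σwᵢ = 1030.
Σwᵢxᵢ = 900·4 + 90·0 + 40·5 = 3800.
Σwᵢyᵢ = 900·4 + 90·10 + 40·8 = 4820.
x* = 3800/1030 = 3.69, y* = 4820/1030 = 4.68.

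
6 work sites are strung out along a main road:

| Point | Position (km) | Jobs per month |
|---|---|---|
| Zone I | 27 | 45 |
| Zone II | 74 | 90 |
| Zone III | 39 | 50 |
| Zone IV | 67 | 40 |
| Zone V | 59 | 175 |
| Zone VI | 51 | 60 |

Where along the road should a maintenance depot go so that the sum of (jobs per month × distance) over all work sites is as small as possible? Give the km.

For a sum of weighted absolute distances on a line, the optimum is the weighted median (not the mean). Total weight W = 460; half-weight = 230.
Sort by position and accumulate weight:
  km 27 (Zone I, w=45) → cum 45
  km 39 (Zone III, w=50) → cum 95
  km 51 (Zone VI, w=60) → cum 155
  km 59 (Zone V, w=175) → cum 330  ≥ 230 → median here
  km 67 (Zone IV, w=40) → cum 370
  km 74 (Zone II, w=90) → cum 460
Optimal location: km 59.

x = 59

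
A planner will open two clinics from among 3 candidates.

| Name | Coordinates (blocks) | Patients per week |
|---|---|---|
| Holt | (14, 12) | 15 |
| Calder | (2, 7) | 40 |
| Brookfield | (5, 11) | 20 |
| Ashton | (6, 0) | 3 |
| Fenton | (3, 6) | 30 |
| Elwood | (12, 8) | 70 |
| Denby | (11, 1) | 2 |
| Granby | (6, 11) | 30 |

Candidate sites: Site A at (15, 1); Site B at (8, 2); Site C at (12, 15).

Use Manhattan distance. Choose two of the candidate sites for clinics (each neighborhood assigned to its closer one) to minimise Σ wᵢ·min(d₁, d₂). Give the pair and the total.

Evaluate every pair (each demand assigned to the nearer of the two):
  {Site B, Site C}: total = 1815
  {Site A, Site B}: total = 2180
  {Site A, Site C}: total = 2353
Best pair: {Site B, Site C} with total 1815.

{Site B, Site C}, total 1815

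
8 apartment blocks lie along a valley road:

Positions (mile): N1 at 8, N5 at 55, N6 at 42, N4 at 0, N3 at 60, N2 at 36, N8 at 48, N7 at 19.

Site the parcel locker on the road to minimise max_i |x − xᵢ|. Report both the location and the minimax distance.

location 30, max distance 30

The 1-center on a line is the midpoint of the two extreme points: leftmost at 0, rightmost at 60.
Optimal location = (0 + 60)/2 = 30; maximum distance = (60 − 0)/2 = 30.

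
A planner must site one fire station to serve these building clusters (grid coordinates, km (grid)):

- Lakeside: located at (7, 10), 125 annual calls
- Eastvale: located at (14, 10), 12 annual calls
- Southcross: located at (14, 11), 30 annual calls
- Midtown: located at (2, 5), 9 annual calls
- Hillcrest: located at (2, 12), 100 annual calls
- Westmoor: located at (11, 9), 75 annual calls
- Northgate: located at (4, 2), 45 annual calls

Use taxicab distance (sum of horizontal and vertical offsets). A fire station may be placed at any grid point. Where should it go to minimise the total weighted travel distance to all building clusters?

(7, 10)

Manhattan distance separates: Σwᵢ(|x−xᵢ|+|y−yᵢ|) = Σwᵢ|x−xᵢ| + Σwᵢ|y−yᵢ|, so x and y are optimised independently as 1-D weighted medians.
Total weight W = 396; half = 198.
x-coordinate, sorted with cumulative weight:
  x=2 (Midtown, w=9) cum 9
  x=2 (Hillcrest, w=100) cum 109
  x=4 (Northgate, w=45) cum 154
  x=7 (Lakeside, w=125) cum 279  ← median
  x=11 (Westmoor, w=75) cum 354
  x=14 (Eastvale, w=12) cum 366
  x=14 (Southcross, w=30) cum 396
⇒ x* = 7
y-coordinate, sorted with cumulative weight:
  y=2 (Northgate, w=45) cum 45
  y=5 (Midtown, w=9) cum 54
  y=9 (Westmoor, w=75) cum 129
  y=10 (Lakeside, w=125) cum 254  ← median
  y=10 (Eastvale, w=12) cum 266
  y=11 (Southcross, w=30) cum 296
  y=12 (Hillcrest, w=100) cum 396
⇒ y* = 10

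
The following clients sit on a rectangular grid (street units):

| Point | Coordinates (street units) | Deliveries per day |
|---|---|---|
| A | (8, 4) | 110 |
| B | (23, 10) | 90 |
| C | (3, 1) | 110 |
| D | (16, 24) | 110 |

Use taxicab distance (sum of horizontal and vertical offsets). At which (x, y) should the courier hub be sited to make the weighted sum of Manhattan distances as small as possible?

Manhattan distance separates: Σwᵢ(|x−xᵢ|+|y−yᵢ|) = Σwᵢ|x−xᵢ| + Σwᵢ|y−yᵢ|, so x and y are optimised independently as 1-D weighted medians.
Total weight W = 420; half = 210.
x-coordinate, sorted with cumulative weight:
  x=3 (C, w=110) cum 110
  x=8 (A, w=110) cum 220  ← median
  x=16 (D, w=110) cum 330
  x=23 (B, w=90) cum 420
⇒ x* = 8
y-coordinate, sorted with cumulative weight:
  y=1 (C, w=110) cum 110
  y=4 (A, w=110) cum 220  ← median
  y=10 (B, w=90) cum 310
  y=24 (D, w=110) cum 420
⇒ y* = 4

(8, 4)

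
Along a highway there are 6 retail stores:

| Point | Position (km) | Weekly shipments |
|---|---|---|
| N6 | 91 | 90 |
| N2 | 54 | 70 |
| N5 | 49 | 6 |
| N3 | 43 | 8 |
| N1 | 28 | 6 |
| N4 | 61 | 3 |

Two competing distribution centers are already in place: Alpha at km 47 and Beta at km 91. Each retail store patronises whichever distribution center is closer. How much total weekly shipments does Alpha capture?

93

The indifferent point is the midpoint (47+91)/2 = 69; retail stores left of it (closer to Alpha at 47) go to Alpha, those right go to Beta.
  N1 at 28 (w=6) → Alpha
  N3 at 43 (w=8) → Alpha
  N5 at 49 (w=6) → Alpha
  N2 at 54 (w=70) → Alpha
  N4 at 61 (w=3) → Alpha
  N6 at 91 (w=90) → Beta
Alpha captures 93; Beta captures 90.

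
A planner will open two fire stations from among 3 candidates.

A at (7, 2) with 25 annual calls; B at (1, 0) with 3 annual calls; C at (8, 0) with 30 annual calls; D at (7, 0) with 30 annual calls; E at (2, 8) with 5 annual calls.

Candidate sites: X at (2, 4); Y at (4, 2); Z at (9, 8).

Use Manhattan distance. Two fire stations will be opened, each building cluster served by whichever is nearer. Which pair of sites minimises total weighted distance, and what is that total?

Evaluate every pair (each demand assigned to the nearer of the two):
  {X, Y}: total = 440
  {Y, Z}: total = 455
  {X, Z}: total = 750
Best pair: {X, Y} with total 440.

{X, Y}, total 440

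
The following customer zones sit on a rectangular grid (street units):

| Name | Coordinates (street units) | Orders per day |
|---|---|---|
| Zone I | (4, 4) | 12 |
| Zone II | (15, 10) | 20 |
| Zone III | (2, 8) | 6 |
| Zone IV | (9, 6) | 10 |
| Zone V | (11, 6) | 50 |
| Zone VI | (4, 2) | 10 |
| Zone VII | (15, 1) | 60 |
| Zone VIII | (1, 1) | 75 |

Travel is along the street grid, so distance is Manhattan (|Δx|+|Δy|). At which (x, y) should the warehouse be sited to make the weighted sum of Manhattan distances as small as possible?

(11, 1)

Manhattan distance separates: Σwᵢ(|x−xᵢ|+|y−yᵢ|) = Σwᵢ|x−xᵢ| + Σwᵢ|y−yᵢ|, so x and y are optimised independently as 1-D weighted medians.
Total weight W = 243; half = 121.5.
x-coordinate, sorted with cumulative weight:
  x=1 (Zone VIII, w=75) cum 75
  x=2 (Zone III, w=6) cum 81
  x=4 (Zone I, w=12) cum 93
  x=4 (Zone VI, w=10) cum 103
  x=9 (Zone IV, w=10) cum 113
  x=11 (Zone V, w=50) cum 163  ← median
  x=15 (Zone II, w=20) cum 183
  x=15 (Zone VII, w=60) cum 243
⇒ x* = 11
y-coordinate, sorted with cumulative weight:
  y=1 (Zone VII, w=60) cum 60
  y=1 (Zone VIII, w=75) cum 135  ← median
  y=2 (Zone VI, w=10) cum 145
  y=4 (Zone I, w=12) cum 157
  y=6 (Zone IV, w=10) cum 167
  y=6 (Zone V, w=50) cum 217
  y=8 (Zone III, w=6) cum 223
  y=10 (Zone II, w=20) cum 243
⇒ y* = 1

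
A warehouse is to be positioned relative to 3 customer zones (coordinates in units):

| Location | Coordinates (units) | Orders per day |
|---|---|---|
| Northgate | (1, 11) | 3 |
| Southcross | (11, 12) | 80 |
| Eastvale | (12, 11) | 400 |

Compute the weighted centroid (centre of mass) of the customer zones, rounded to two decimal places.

The minimiser of Σwᵢ‖p−pᵢ‖² is the weighted centroid p* = (Σwᵢpᵢ)/(Σwᵢ).
Σwᵢ = 483.
Σwᵢxᵢ = 3·1 + 80·11 + 400·12 = 5683.
Σwᵢyᵢ = 3·11 + 80·12 + 400·11 = 5393.
x* = 5683/483 = 11.77, y* = 5393/483 = 11.17.

(11.77, 11.17)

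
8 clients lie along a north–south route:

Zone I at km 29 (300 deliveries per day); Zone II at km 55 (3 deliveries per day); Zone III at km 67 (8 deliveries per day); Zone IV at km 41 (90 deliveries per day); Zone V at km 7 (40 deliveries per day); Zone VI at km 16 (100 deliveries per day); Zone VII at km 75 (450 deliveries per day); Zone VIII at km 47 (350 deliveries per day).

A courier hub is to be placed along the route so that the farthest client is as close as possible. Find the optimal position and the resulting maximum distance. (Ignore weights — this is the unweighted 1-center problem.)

location 41, max distance 34

The 1-center on a line is the midpoint of the two extreme points: leftmost at 7, rightmost at 75.
Optimal location = (7 + 75)/2 = 41; maximum distance = (75 − 7)/2 = 34.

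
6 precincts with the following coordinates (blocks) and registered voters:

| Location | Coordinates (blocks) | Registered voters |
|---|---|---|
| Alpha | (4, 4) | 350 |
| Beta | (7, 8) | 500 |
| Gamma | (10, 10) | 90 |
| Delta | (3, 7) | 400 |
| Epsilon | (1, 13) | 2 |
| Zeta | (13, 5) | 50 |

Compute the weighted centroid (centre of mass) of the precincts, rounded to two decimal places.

The minimiser of Σwᵢ‖p−pᵢ‖² is the weighted centroid p* = (Σwᵢpᵢ)/(Σwᵢ).
Σwᵢ = 1392.
Σwᵢxᵢ = 350·4 + 500·7 + 90·10 + 400·3 + 2·1 + 50·13 = 7652.
Σwᵢyᵢ = 350·4 + 500·8 + 90·10 + 400·7 + 2·13 + 50·5 = 9376.
x* = 7652/1392 = 5.50, y* = 9376/1392 = 6.74.

(5.50, 6.74)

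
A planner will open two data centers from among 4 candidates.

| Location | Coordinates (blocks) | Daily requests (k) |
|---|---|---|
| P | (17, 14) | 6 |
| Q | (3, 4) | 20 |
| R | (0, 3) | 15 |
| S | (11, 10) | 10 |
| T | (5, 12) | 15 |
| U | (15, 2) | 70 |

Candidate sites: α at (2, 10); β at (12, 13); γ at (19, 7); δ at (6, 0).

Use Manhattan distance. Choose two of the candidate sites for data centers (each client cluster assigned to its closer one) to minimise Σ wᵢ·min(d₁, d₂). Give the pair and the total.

{α, γ}, total 1124

Evaluate every pair (each demand assigned to the nearer of the two):
  {α, γ}: total = 1124
  {β, δ}: total = 1241
  {γ, δ}: total = 1264
  {α, δ}: total = 1324
  {α, β}: total = 1406
  {β, γ}: total = 1516
Best pair: {α, γ} with total 1124.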